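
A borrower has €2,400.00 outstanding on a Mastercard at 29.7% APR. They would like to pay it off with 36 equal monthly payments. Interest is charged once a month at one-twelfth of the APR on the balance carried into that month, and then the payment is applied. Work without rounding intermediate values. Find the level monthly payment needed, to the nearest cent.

€101.49

Monthly rate r = 29.7%/12 = 2.475% = 0.02475.
Level-payment amortization: P = B₀·r / (1 − (1+r)^(−n)) = 2400.00·0.02475 / (1 − 1.02475^(−36)).
Denominator 1 − (1+r)^(−36) = 0.585280336.
P = 59.4 / 0.585280336 ≈ 101.49.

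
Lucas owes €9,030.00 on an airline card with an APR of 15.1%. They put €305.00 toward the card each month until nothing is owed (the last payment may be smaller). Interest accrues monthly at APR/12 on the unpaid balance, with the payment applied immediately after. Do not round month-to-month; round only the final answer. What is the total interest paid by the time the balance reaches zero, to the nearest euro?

Monthly rate r = 15.1%/12 = 1.25833% = 0.0125833.
Payoff takes n = ⌈−ln(1 − rB₀/P)/ln(1+r)⌉ = ⌈37.273⌉ = 38 payments; the last is €83.59.
Total paid = 37·€305.00 + €83.59 = €11,368.59.
Total interest = total paid − principal = €11,368.59 − €9,030.00 = €2,338.59.

€2,339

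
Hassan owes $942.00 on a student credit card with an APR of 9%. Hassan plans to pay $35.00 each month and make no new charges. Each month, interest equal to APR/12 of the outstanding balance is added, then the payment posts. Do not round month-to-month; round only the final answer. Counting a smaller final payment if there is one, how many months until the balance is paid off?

31 months

Monthly rate r = 9%/12 = 0.75% = 0.0075.
Recurrence: B ← B·(1+r) − $35.00.
Month 1: interest $7.06; balance after payment $914.07.
Month 2: interest $6.86; balance after payment $885.92.
Closed form: n = −ln(1 − rB₀/P)/ln(1+r) = −ln(0.79814)/ln(1.0075) ≈ 30.175, so the balance reaches zero during payment 31.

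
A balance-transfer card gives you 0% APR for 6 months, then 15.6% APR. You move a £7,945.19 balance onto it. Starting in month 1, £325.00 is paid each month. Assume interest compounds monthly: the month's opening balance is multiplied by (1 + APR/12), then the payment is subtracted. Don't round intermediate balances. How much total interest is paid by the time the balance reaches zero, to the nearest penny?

£904.23

Promo months 1–6 at r₀ = 0%/12 = 0; months 7+ at r₁ = 15.6%/12 = 0.013.
After month 6 (no interest yet): B = £7,945.19 − 6·£325.00 = £5,995.19.
Then at r₁ with £325.00/mo: n₂ = −ln(1 − r₁·B/P)/ln(1+r₁) ≈ 21.23 → 22 more payments.
Total paid = 27·£325.00 + £74.42 = £8,849.42; interest = £8,849.42 − £7,945.19 = £904.23.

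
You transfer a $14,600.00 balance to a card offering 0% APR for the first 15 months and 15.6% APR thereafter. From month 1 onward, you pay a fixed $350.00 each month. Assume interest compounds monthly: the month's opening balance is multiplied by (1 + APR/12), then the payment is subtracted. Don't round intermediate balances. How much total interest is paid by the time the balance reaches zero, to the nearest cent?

$2,210.37

Promo months 1–15 at r₀ = 0%/12 = 0; months 16+ at r₁ = 15.6%/12 = 0.013.
After month 15 (no interest yet): B = $14,600.00 − 15·$350.00 = $9,350.00.
Then at r₁ with $350.00/mo: n₂ = −ln(1 − r₁·B/P)/ln(1+r₁) ≈ 33.03 → 34 more payments.
Total paid = 48·$350.00 + $10.37 = $16,810.37; interest = $16,810.37 − $14,600.00 = $2,210.37.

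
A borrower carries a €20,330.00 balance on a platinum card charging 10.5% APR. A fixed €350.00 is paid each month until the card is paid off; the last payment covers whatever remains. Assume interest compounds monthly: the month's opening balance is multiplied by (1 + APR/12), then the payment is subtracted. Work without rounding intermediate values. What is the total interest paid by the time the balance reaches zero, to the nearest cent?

Monthly rate r = 10.5%/12 = 0.875% = 0.00875.
Payoff takes n = ⌈−ln(1 − rB₀/P)/ln(1+r)⌉ = ⌈81.473⌉ = 82 payments; the last is €165.80.
Total paid = 81·€350.00 + €165.80 = €28,515.80.
Total interest = total paid − principal = €28,515.80 − €20,330.00 = €8,185.80.

€8,185.80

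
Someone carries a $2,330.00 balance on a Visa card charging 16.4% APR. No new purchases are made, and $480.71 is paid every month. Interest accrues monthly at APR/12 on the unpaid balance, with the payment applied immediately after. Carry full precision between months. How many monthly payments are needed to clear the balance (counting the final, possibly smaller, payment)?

6 payments

Monthly rate r = 16.4%/12 = 1.36667% = 0.0136667.
Recurrence: B ← B·(1+r) − $480.71.
Month 1: interest $31.84; balance after payment $1,881.13.
Month 2: interest $25.71; balance after payment $1,426.13.
Month 3: interest $19.49; balance after payment $964.91.
Month 4: interest $13.19; balance after payment $497.39.
Month 5: interest $6.80; balance after payment $23.48.
Month 6: interest $0.32; balance after payment $0.00.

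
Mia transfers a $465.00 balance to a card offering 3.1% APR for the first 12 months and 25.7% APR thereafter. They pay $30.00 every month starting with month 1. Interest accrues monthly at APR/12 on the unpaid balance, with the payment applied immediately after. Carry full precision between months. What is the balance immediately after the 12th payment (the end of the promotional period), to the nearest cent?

$114.46

Promo months 1–12 at r₀ = 3.1%/12 = 0.00258333; months 13+ at r₁ = 25.7%/12 = 0.0214167.
After month 12: iterate B ← B·(1+r₀) − $30.00 for 12 months → $114.46.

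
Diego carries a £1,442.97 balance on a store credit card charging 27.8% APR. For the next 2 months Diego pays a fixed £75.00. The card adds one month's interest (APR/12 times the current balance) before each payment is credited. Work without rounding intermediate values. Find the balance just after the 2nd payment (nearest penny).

Monthly rate r = 27.8%/12 = 2.31667% = 0.0231667.
Each month: B ← B·(1+r) − £75.00.
Month 1: interest £33.43; balance after payment £1,401.40.
Month 2: interest £32.47; balance after payment £1,358.86.

£1,358.86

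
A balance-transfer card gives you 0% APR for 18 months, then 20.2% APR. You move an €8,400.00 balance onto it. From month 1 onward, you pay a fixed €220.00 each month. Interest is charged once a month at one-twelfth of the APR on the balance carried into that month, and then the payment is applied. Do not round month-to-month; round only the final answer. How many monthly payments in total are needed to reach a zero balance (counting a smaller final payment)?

43 months

Promo months 1–18 at r₀ = 0%/12 = 0; months 19+ at r₁ = 20.2%/12 = 0.0168333.
After month 18 (no interest yet): B = €8,400.00 − 18·€220.00 = €4,440.00.
Then at r₁ with €220.00/mo: n₂ = −ln(1 − r₁·B/P)/ln(1+r₁) ≈ 24.87 → 25 more payments.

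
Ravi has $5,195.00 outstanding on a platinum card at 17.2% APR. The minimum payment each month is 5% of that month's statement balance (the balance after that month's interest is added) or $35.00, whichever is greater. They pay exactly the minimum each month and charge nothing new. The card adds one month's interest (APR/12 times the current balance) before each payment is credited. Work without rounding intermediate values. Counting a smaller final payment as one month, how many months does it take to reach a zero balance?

78 months

Monthly rate r = 17.2%/12 = 1.43333% = 0.0143333.
While 5% of the post-interest balance exceeds $35.00, each month B ← (B·(1+r))·(1 − 0.05), i.e. B shrinks by the factor (1+r)·0.95 = 0.96362.
This holds for months 1–55. Entering month 56 the balance is $676.58; 5% of the post-interest balance is now below $35.00, so the flat $35.00 minimum applies from here.
From month 56 a fixed $35.00 at rate r clears $676.58 in 23 more payments. Total: 55 + 23 = 78 months.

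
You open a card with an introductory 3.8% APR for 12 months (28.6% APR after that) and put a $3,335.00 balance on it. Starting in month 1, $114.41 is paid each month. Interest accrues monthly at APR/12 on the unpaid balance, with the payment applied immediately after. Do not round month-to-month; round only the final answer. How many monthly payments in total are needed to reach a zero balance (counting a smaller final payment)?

36 payments

Promo months 1–12 at r₀ = 3.8%/12 = 0.00316667; months 13+ at r₁ = 28.6%/12 = 0.0238333.
After month 12: iterate B ← B·(1+r₀) − $114.41 for 12 months → $2,066.87.
Then at r₁ with $114.41/mo: n₂ = −ln(1 − r₁·B/P)/ln(1+r₁) ≈ 23.91 → 24 more payments.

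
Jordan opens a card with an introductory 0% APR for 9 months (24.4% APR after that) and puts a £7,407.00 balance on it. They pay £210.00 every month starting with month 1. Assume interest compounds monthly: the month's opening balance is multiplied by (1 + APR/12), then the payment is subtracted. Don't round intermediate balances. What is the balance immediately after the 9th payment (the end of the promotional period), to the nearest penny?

Promo months 1–9 at r₀ = 0%/12 = 0; months 10+ at r₁ = 24.4%/12 = 0.0203333.
After month 9 (no interest yet): B = £7,407.00 − 9·£210.00 = £5,517.00.

£5,517.00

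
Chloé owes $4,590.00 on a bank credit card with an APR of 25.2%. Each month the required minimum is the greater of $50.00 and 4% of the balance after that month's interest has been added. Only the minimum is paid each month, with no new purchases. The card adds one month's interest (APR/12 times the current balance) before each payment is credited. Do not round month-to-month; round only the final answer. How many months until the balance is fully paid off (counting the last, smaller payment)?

101 months

Monthly rate r = 25.2%/12 = 2.1% = 0.021.
While 4% of the post-interest balance exceeds $50.00, each month B ← (B·(1+r))·(1 − 0.04), i.e. B shrinks by the factor (1+r)·0.96 = 0.98016.
This holds for months 1–66. Entering month 67 the balance is $1,222.96; 4% of the post-interest balance is now below $50.00, so the flat $50.00 minimum applies from here.
From month 67 a fixed $50.00 at rate r clears $1,222.96 in 35 more payments. Total: 66 + 35 = 101 months.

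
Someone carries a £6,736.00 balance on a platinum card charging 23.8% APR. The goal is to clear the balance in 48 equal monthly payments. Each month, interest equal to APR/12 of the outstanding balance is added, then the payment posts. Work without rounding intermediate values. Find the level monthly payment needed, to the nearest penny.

Monthly rate r = 23.8%/12 = 1.98333% = 0.0198333.
Level-payment amortization: P = B₀·r / (1 − (1+r)^(−n)) = 6736.00·0.0198333 / (1 − 1.01983^(−48)).
Denominator 1 − (1+r)^(−48) = 0.610418554.
P = 133.597 / 0.610418554 ≈ 218.86.

£218.86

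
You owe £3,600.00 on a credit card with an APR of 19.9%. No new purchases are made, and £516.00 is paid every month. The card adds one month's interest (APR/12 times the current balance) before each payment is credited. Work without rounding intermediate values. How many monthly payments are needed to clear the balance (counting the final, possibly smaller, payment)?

8 payments

Monthly rate r = 19.9%/12 = 1.65833% = 0.0165833.
Recurrence: B ← B·(1+r) − £516.00.
Month 1: interest £59.70; balance after payment £3,143.70.
Month 2: interest £52.13; balance after payment £2,679.83.
Closed form: n = −ln(1 − rB₀/P)/ln(1+r) = −ln(0.8843)/ln(1.01658) ≈ 7.476, so the balance reaches zero during payment 8.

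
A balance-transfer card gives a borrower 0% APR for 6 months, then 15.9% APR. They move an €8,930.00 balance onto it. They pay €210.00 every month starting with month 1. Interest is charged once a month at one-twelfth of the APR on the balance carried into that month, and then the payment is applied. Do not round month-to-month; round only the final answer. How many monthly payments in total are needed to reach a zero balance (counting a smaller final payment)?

Promo months 1–6 at r₀ = 0%/12 = 0; months 7+ at r₁ = 15.9%/12 = 0.01325.
After month 6 (no interest yet): B = €8,930.00 − 6·€210.00 = €7,670.00.
Then at r₁ with €210.00/mo: n₂ = −ln(1 − r₁·B/P)/ln(1+r₁) ≈ 50.26 → 51 more payments.

57 months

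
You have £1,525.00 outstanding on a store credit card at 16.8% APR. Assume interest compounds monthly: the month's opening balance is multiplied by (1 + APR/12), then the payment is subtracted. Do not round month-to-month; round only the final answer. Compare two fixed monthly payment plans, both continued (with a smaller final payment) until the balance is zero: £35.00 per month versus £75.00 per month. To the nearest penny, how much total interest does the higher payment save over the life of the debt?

Monthly rate r = 16.8%/12 = 1.4% = 0.014.
At £35.00/mo: n = ⌈−ln(1 − rB₀/P)/ln(1+r)⌉ = 68 payments (last £25.51); total interest = total paid − £1,525.00 = £845.51.
At £75.00/mo: 25 payments (last £7.26); total interest £282.26.
Interest saved = £845.51 − £282.26 = £563.25.

£563.25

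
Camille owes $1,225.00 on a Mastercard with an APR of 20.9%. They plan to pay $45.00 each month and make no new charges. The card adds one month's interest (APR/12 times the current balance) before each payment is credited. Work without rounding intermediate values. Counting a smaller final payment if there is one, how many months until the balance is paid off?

Monthly rate r = 20.9%/12 = 1.74167% = 0.0174167.
Recurrence: B ← B·(1+r) − $45.00.
Month 1: interest $21.34; balance after payment $1,201.34.
Month 2: interest $20.92; balance after payment $1,177.26.
Closed form: n = −ln(1 − rB₀/P)/ln(1+r) = −ln(0.52588)/ln(1.01742) ≈ 37.221, so the balance reaches zero during payment 38.

38 payments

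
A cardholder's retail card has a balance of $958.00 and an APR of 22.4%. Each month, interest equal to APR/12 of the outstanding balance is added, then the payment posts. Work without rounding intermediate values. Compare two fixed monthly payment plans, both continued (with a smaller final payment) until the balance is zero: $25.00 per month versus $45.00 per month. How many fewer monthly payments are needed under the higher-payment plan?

40 fewer payments

Monthly rate r = 22.4%/12 = 1.86667% = 0.0186667.
At $25.00/mo: n = ⌈−ln(1 − rB₀/P)/ln(1+r)⌉ = 68 payments (last $23.27); total interest = total paid − $958.00 = $740.27.
At $45.00/mo: 28 payments (last $17.46); total interest $274.46.
Payments saved = 68 − 28 = 40.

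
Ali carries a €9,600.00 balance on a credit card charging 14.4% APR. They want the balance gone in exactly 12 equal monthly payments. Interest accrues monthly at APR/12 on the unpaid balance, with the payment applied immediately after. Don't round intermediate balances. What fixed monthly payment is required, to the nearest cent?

Monthly rate r = 14.4%/12 = 1.2% = 0.012.
Level-payment amortization: P = B₀·r / (1 − (1+r)^(−n)) = 9600.00·0.012 / (1 − 1.012^(−12)).
Denominator 1 − (1+r)^(−12) = 0.133369738.
P = 115.2 / 0.133369738 ≈ 863.76.

€863.76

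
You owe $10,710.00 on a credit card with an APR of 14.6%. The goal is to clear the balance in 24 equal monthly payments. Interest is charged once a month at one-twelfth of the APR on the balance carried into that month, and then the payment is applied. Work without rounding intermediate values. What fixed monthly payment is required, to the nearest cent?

Monthly rate r = 14.6%/12 = 1.21667% = 0.0121667.
Level-payment amortization: P = B₀·r / (1 − (1+r)^(−n)) = 10710.00·0.0121667 / (1 − 1.01217^(−24)).
Denominator 1 − (1+r)^(−24) = 0.251914456.
P = 130.305 / 0.251914456 ≈ 517.26.

$517.26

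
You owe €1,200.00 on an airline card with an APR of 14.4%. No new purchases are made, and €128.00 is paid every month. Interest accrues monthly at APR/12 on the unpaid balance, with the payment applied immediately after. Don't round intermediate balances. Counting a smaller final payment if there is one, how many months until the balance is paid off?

11 months

Monthly rate r = 14.4%/12 = 1.2% = 0.012.
Recurrence: B ← B·(1+r) − €128.00.
Month 1: interest €14.40; balance after payment €1,086.40.
Month 2: interest €13.04; balance after payment €971.44.
Closed form: n = −ln(1 − rB₀/P)/ln(1+r) = −ln(0.8875)/ln(1.012) ≈ 10.005, so the balance reaches zero during payment 11.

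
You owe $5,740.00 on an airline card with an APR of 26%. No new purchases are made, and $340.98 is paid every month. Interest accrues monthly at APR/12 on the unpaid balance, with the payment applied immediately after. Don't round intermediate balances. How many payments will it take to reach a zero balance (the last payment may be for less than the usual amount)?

Monthly rate r = 26%/12 = 2.16667% = 0.0216667.
Recurrence: B ← B·(1+r) − $340.98.
Month 1: interest $124.37; balance after payment $5,523.39.
Month 2: interest $119.67; balance after payment $5,302.08.
Closed form: n = −ln(1 − rB₀/P)/ln(1+r) = −ln(0.63527)/ln(1.02167) ≈ 21.167, so the balance reaches zero during payment 22.

22 months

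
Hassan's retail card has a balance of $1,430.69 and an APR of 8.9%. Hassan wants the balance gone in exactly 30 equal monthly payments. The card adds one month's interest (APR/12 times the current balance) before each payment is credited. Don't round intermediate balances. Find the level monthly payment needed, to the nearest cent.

$53.37

Monthly rate r = 8.9%/12 = 0.741667% = 0.00741667.
Level-payment amortization: P = B₀·r / (1 − (1+r)^(−n)) = 1430.69·0.00741667 / (1 − 1.00742^(−30)).
Denominator 1 − (1+r)^(−30) = 0.198827463.
P = 10.611 / 0.198827463 ≈ 53.37.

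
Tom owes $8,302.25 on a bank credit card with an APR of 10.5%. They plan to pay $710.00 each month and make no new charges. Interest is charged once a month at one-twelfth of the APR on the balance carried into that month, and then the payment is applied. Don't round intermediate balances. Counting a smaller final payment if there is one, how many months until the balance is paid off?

Monthly rate r = 10.5%/12 = 0.875% = 0.00875.
Recurrence: B ← B·(1+r) − $710.00.
Month 1: interest $72.64; balance after payment $7,664.89.
Month 2: interest $67.07; balance after payment $7,021.96.
Closed form: n = −ln(1 − rB₀/P)/ln(1+r) = −ln(0.89768)/ln(1.00875) ≈ 12.390, so the balance reaches zero during payment 13.

13 payments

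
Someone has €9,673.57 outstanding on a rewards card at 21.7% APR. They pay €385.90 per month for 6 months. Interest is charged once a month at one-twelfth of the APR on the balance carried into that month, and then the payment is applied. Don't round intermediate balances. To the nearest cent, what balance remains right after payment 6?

Monthly rate r = 21.7%/12 = 1.80833% = 0.0180833.
Each month: B ← B·(1+r) − €385.90.
Month 1: interest €174.93; balance after payment €9,462.60.
Month 2: interest €171.12; balance after payment €9,247.82.
Month 3: interest €167.23; balance after payment €9,029.15.
Month 4: interest €163.28; balance after payment €8,806.52.
Month 5: interest €159.25; balance after payment €8,579.88.
Month 6: interest €155.15; balance after payment €8,349.13.

€8,349.13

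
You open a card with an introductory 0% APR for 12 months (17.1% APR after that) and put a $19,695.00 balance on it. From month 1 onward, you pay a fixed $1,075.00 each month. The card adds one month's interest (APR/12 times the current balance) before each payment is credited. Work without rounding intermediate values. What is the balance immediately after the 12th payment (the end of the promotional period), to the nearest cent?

$6,795.00

Promo months 1–12 at r₀ = 0%/12 = 0; months 13+ at r₁ = 17.1%/12 = 0.01425.
After month 12 (no interest yet): B = $19,695.00 − 12·$1,075.00 = $6,795.00.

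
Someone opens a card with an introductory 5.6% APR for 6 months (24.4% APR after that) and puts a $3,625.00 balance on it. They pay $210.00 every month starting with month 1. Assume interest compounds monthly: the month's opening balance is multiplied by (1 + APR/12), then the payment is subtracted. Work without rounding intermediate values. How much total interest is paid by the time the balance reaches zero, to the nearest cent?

Promo months 1–6 at r₀ = 5.6%/12 = 0.00466667; months 7+ at r₁ = 24.4%/12 = 0.0203333.
After month 6: iterate B ← B·(1+r₀) − $210.00 for 6 months → $2,452.90.
Then at r₁ with $210.00/mo: n₂ = −ln(1 − r₁·B/P)/ln(1+r₁) ≈ 13.47 → 14 more payments.
Total paid = 19·$210.00 + $99.37 = $4,089.37; interest = $4,089.37 − $3,625.00 = $464.37.

$464.37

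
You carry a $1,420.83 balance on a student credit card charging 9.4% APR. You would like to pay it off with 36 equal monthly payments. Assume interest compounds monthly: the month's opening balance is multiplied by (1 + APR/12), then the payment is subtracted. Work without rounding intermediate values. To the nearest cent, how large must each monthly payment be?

$45.45

Monthly rate r = 9.4%/12 = 0.783333% = 0.00783333.
Level-payment amortization: P = B₀·r / (1 − (1+r)^(−n)) = 1420.83·0.00783333 / (1 − 1.00783^(−36)).
Denominator 1 − (1+r)^(−36) = 0.24489709.
P = 11.1298 / 0.24489709 ≈ 45.45.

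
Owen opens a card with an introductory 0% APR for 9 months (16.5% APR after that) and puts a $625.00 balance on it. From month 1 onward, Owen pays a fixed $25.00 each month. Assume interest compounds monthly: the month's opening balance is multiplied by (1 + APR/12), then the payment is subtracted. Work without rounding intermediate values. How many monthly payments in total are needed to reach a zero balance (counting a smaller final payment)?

28 payments

Promo months 1–9 at r₀ = 0%/12 = 0; months 10+ at r₁ = 16.5%/12 = 0.01375.
After month 9 (no interest yet): B = $625.00 − 9·$25.00 = $400.00.
Then at r₁ with $25.00/mo: n₂ = −ln(1 − r₁·B/P)/ln(1+r₁) ≈ 18.19 → 19 more payments.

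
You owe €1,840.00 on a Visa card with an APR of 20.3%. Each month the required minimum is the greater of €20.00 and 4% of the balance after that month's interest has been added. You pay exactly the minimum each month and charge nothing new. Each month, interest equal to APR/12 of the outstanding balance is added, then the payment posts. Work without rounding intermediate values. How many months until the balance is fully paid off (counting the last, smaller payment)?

Monthly rate r = 20.3%/12 = 1.69167% = 0.0169167.
While 4% of the post-interest balance exceeds €20.00, each month B ← (B·(1+r))·(1 − 0.04), i.e. B shrinks by the factor (1+r)·0.96 = 0.97624.
This holds for months 1–55. Entering month 56 the balance is €490.26; 4% of the post-interest balance is now below €20.00, so the flat €20.00 minimum applies from here.
From month 56 a fixed €20.00 at rate r clears €490.26 in 32 more payments. Total: 55 + 32 = 87 months.

87 months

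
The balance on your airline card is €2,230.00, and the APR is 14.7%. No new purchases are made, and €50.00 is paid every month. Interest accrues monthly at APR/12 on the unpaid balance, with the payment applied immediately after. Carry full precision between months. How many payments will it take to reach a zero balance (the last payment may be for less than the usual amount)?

Monthly rate r = 14.7%/12 = 1.225% = 0.01225.
Recurrence: B ← B·(1+r) − €50.00.
Month 1: interest €27.32; balance after payment €2,207.32.
Month 2: interest €27.04; balance after payment €2,184.36.
Closed form: n = −ln(1 − rB₀/P)/ln(1+r) = −ln(0.45365)/ln(1.01225) ≈ 64.919, so the balance reaches zero during payment 65.

65 months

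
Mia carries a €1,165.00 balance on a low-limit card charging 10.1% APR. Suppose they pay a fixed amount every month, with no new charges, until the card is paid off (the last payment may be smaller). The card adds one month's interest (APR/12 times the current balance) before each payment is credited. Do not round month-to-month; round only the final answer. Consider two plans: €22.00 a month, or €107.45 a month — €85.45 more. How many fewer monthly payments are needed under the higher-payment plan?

Monthly rate r = 10.1%/12 = 0.841667% = 0.00841667.
At €22.00/mo: n = ⌈−ln(1 − rB₀/P)/ln(1+r)⌉ = 71 payments (last €8.81); total interest = total paid − €1,165.00 = €383.81.
At €107.45/mo: 12 payments (last €44.92); total interest €61.87.
Payments saved = 71 − 12 = 59.

59 fewer payments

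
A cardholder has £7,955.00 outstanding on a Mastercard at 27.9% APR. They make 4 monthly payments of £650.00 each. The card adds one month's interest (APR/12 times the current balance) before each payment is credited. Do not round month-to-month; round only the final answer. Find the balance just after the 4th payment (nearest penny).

Monthly rate r = 27.9%/12 = 2.325% = 0.02325.
Each month: B ← B·(1+r) − £650.00.
Month 1: interest £184.95; balance after payment £7,489.95.
Month 2: interest £174.14; balance after payment £7,014.10.
Month 3: interest £163.08; balance after payment £6,527.17.
Month 4: interest £151.76; balance after payment £6,028.93.

£6,028.93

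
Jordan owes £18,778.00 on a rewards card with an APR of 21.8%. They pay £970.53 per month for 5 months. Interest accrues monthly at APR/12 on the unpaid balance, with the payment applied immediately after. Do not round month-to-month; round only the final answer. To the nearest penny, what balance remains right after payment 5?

£15,514.58

Monthly rate r = 21.8%/12 = 1.81667% = 0.0181667.
Each month: B ← B·(1+r) − £970.53.
Month 1: interest £341.13; balance after payment £18,148.60.
Month 2: interest £329.70; balance after payment £17,507.77.
Month 3: interest £318.06; balance after payment £16,855.30.
Month 4: interest £306.20; balance after payment £16,190.98.
Month 5: interest £294.14; balance after payment £15,514.58.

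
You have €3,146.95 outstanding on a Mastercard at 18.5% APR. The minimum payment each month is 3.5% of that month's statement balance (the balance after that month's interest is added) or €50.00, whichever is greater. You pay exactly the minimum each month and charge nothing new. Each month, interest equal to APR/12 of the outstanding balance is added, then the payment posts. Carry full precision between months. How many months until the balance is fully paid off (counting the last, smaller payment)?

77 months

Monthly rate r = 18.5%/12 = 1.54167% = 0.0154167.
While 3.5% of the post-interest balance exceeds €50.00, each month B ← (B·(1+r))·(1 − 0.035), i.e. B shrinks by the factor (1+r)·0.965 = 0.97988.
This holds for months 1–40. Entering month 41 the balance is €1,395.58; 3.5% of the post-interest balance is now below €50.00, so the flat €50.00 minimum applies from here.
From month 41 a fixed €50.00 at rate r clears €1,395.58 in 37 more payments. Total: 40 + 37 = 77 months.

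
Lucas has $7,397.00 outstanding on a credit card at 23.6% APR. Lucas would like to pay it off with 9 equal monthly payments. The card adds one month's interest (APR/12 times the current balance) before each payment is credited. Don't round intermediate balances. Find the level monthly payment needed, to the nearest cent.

$904.81

Monthly rate r = 23.6%/12 = 1.96667% = 0.0196667.
Level-payment amortization: P = B₀·r / (1 − (1+r)^(−n)) = 7397.00·0.0196667 / (1 − 1.01967^(−9)).
Denominator 1 − (1+r)^(−9) = 0.160779663.
P = 145.474 / 0.160779663 ≈ 904.81.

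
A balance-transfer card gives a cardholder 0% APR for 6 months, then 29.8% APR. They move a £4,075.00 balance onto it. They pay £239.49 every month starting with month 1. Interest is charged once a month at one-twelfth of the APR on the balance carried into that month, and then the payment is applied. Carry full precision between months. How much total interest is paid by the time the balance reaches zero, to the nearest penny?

Promo months 1–6 at r₀ = 0%/12 = 0; months 7+ at r₁ = 29.8%/12 = 0.0248333.
After month 6 (no interest yet): B = £4,075.00 − 6·£239.49 = £2,638.06.
Then at r₁ with £239.49/mo: n₂ = −ln(1 − r₁·B/P)/ln(1+r₁) ≈ 13.03 → 14 more payments.
Total paid = 19·£239.49 + £6.84 = £4,557.15; interest = £4,557.15 − £4,075.00 = £482.15.

£482.15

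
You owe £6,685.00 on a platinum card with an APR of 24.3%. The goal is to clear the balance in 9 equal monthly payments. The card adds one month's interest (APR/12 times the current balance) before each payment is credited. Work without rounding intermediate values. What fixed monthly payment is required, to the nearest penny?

Monthly rate r = 24.3%/12 = 2.025% = 0.02025.
Level-payment amortization: P = B₀·r / (1 − (1+r)^(−n)) = 6685.00·0.02025 / (1 − 1.02025^(−9)).
Denominator 1 − (1+r)^(−9) = 0.165088258.
P = 135.371 / 0.165088258 ≈ 819.99.

£819.99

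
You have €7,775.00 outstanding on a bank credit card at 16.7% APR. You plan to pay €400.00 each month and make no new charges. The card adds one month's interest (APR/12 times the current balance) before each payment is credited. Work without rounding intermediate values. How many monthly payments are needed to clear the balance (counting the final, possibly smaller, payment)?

23 payments

Monthly rate r = 16.7%/12 = 1.39167% = 0.0139167.
Recurrence: B ← B·(1+r) − €400.00.
Month 1: interest €108.20; balance after payment €7,483.20.
Month 2: interest €104.14; balance after payment €7,187.34.
Closed form: n = −ln(1 − rB₀/P)/ln(1+r) = −ln(0.72949)/ln(1.01392) ≈ 22.821, so the balance reaches zero during payment 23.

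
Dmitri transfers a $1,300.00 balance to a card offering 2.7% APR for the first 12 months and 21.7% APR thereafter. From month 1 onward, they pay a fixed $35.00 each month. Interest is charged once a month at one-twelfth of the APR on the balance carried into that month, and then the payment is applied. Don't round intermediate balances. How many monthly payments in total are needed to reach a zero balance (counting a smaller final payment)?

48 payments

Promo months 1–12 at r₀ = 2.7%/12 = 0.00225; months 13+ at r₁ = 21.7%/12 = 0.0180833.
After month 12: iterate B ← B·(1+r₀) − $35.00 for 12 months → $910.30.
Then at r₁ with $35.00/mo: n₂ = −ln(1 − r₁·B/P)/ln(1+r₁) ≈ 35.46 → 36 more payments.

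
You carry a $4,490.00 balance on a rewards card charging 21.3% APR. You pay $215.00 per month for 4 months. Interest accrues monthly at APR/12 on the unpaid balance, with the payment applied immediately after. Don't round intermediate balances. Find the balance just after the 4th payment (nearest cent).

Monthly rate r = 21.3%/12 = 1.775% = 0.01775.
Each month: B ← B·(1+r) − $215.00.
Month 1: interest $79.70; balance after payment $4,354.70.
Month 2: interest $77.30; balance after payment $4,216.99.
Month 3: interest $74.85; balance after payment $4,076.85.
Month 4: interest $72.36; balance after payment $3,934.21.

$3,934.21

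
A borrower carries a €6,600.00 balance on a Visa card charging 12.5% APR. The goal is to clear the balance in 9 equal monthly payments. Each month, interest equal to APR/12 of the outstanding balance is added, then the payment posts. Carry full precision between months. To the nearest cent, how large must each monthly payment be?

€772.06

Monthly rate r = 12.5%/12 = 1.04167% = 0.0104167.
Level-payment amortization: P = B₀·r / (1 − (1+r)^(−n)) = 6600.00·0.0104167 / (1 − 1.01042^(−9)).
Denominator 1 − (1+r)^(−9) = 0.0890480099.
P = 68.75 / 0.0890480099 ≈ 772.06.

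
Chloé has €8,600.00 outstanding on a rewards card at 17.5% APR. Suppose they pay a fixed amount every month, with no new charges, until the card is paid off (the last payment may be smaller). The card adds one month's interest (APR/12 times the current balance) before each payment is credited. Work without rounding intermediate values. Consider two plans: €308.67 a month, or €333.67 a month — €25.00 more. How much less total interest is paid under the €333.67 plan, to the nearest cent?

€251.57

Monthly rate r = 17.5%/12 = 1.45833% = 0.0145833.
At €308.67/mo: n = ⌈−ln(1 − rB₀/P)/ln(1+r)⌉ = 37 payments (last €4.18); total interest = total paid − €8,600.00 = €2,516.30.
At €333.67/mo: 33 payments (last €187.29); total interest €2,264.73.
Interest saved = €2,516.30 − €2,264.73 = €251.57.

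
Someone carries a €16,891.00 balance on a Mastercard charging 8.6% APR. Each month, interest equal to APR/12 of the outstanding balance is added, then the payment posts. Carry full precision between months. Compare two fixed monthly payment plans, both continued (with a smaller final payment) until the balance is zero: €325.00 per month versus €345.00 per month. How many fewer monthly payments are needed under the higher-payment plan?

Monthly rate r = 8.6%/12 = 0.716667% = 0.00716667.
At €325.00/mo: n = ⌈−ln(1 − rB₀/P)/ln(1+r)⌉ = 66 payments (last €81.63); total interest = total paid − €16,891.00 = €4,315.63.
At €345.00/mo: 61 payments (last €177.36); total interest €3,986.36.
Payments saved = 66 − 61 = 5.

5 fewer payments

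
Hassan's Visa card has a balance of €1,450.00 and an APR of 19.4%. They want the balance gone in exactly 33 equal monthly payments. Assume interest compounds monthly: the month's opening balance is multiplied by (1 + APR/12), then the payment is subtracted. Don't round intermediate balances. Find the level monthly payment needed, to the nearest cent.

Monthly rate r = 19.4%/12 = 1.61667% = 0.0161667.
Level-payment amortization: P = B₀·r / (1 − (1+r)^(−n)) = 1450.00·0.0161667 / (1 − 1.01617^(−33)).
Denominator 1 − (1+r)^(−33) = 0.41094367.
P = 23.4417 / 0.41094367 ≈ 57.04.

€57.04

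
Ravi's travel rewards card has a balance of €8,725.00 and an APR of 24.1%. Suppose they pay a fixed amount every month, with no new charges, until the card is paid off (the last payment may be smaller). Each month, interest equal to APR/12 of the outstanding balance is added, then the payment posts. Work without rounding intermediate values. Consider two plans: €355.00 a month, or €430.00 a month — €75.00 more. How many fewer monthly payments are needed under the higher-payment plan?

8 fewer payments

Monthly rate r = 24.1%/12 = 2.00833% = 0.0200833.
At €355.00/mo: n = ⌈−ln(1 − rB₀/P)/ln(1+r)⌉ = 35 payments (last €78.38); total interest = total paid − €8,725.00 = €3,423.38.
At €430.00/mo: 27 payments (last €139.77); total interest €2,594.77.
Payments saved = 35 − 27 = 8.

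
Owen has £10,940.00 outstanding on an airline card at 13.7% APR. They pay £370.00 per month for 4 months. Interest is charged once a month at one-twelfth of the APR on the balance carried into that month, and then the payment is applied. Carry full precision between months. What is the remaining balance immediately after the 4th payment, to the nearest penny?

Monthly rate r = 13.7%/12 = 1.14167% = 0.0114167.
Each month: B ← B·(1+r) − £370.00.
Month 1: interest £124.90; balance after payment £10,694.90.
Month 2: interest £122.10; balance after payment £10,447.00.
Month 3: interest £119.27; balance after payment £10,196.27.
Month 4: interest £116.41; balance after payment £9,942.68.

£9,942.68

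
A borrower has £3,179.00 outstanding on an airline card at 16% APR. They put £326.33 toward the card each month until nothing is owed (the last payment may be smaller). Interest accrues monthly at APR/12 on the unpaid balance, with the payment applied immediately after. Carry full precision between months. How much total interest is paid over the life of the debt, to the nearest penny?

Monthly rate r = 16%/12 = 1.33333% = 0.0133333.
Payoff takes n = ⌈−ln(1 − rB₀/P)/ln(1+r)⌉ = ⌈10.504⌉ = 11 payments; the last is £165.17.
Total paid = 10·£326.33 + £165.17 = £3,428.47.
Total interest = total paid − principal = £3,428.47 − £3,179.00 = £249.47.

£249.47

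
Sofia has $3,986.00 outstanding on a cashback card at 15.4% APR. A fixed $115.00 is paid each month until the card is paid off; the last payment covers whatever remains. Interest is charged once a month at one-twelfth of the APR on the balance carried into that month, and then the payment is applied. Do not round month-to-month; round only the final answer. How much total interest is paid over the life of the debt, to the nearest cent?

Monthly rate r = 15.4%/12 = 1.28333% = 0.0128333.
Payoff takes n = ⌈−ln(1 − rB₀/P)/ln(1+r)⌉ = ⌈46.147⌉ = 47 payments; the last is $17.01.
Total paid = 46·$115.00 + $17.01 = $5,307.01.
Total interest = total paid − principal = $5,307.01 − $3,986.00 = $1,321.01.

$1,321.01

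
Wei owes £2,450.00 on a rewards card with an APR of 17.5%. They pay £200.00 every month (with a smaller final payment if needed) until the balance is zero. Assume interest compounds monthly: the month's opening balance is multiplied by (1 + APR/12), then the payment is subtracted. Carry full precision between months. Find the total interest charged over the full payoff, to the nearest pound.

Monthly rate r = 17.5%/12 = 1.45833% = 0.0145833.
Payoff takes n = ⌈−ln(1 − rB₀/P)/ln(1+r)⌉ = ⌈13.593⌉ = 14 payments; the last is £118.97.
Total paid = 13·£200.00 + £118.97 = £2,718.97.
Total interest = total paid − principal = £2,718.97 − £2,450.00 = £268.97.

£269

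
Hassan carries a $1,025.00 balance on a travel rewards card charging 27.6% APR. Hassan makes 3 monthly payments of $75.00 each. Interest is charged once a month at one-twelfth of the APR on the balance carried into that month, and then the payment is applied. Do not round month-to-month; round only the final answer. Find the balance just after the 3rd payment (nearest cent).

$867.15

Monthly rate r = 27.6%/12 = 2.3% = 0.023.
Each month: B ← B·(1+r) − $75.00.
Month 1: interest $23.57; balance after payment $973.58.
Month 2: interest $22.39; balance after payment $920.97.
Month 3: interest $21.18; balance after payment $867.15.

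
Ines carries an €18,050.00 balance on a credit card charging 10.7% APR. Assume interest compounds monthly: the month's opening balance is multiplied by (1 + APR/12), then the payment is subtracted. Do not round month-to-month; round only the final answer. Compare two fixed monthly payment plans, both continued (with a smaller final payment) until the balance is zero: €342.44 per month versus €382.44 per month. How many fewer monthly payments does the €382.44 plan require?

10 fewer payments

Monthly rate r = 10.7%/12 = 0.891667% = 0.00891667.
At €342.44/mo: n = ⌈−ln(1 − rB₀/P)/ln(1+r)⌉ = 72 payments (last €177.65); total interest = total paid − €18,050.00 = €6,440.89.
At €382.44/mo: 62 payments (last €201.59); total interest €5,480.43.
Payments saved = 72 − 62 = 10.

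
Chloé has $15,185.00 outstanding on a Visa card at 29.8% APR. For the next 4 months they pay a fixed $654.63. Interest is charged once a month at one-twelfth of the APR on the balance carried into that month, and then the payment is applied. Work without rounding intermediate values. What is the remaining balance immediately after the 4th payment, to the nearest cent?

$14,032.81

Monthly rate r = 29.8%/12 = 2.48333% = 0.0248333.
Each month: B ← B·(1+r) − $654.63.
Month 1: interest $377.09; balance after payment $14,907.46.
Month 2: interest $370.20; balance after payment $14,623.04.
Month 3: interest $363.14; balance after payment $14,331.54.
Month 4: interest $355.90; balance after payment $14,032.81.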